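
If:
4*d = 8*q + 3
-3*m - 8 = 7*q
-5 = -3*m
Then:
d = -83/28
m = 5/3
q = -13/7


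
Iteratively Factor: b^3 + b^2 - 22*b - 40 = (b + 2)*(b^2 - b - 20) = (b - 5)*(b + 2)*(b + 4)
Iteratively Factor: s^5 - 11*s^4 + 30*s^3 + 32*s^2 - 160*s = (s - 4)*(s^4 - 7*s^3 + 2*s^2 + 40*s) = (s - 4)*(s + 2)*(s^3 - 9*s^2 + 20*s) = s*(s - 4)*(s + 2)*(s^2 - 9*s + 20) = s*(s - 4)^2*(s + 2)*(s - 5)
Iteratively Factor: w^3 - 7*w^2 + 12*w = (w - 4)*(w^2 - 3*w) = w*(w - 4)*(w - 3)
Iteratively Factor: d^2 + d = (d + 1)*(d)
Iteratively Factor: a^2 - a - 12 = (a - 4)*(a + 3)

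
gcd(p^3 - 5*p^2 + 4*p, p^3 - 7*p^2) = p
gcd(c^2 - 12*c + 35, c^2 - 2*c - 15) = c - 5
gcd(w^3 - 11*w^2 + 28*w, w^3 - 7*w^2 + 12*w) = w^2 - 4*w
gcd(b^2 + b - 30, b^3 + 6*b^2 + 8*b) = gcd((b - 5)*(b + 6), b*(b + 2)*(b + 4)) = 1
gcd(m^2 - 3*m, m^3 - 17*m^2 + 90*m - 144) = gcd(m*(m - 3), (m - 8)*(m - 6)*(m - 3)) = m - 3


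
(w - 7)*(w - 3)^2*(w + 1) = w^4 - 12*w^3 + 38*w^2 - 12*w - 63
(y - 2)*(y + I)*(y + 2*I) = y^3 - 2*y^2 + 3*I*y^2 - 2*y - 6*I*y + 4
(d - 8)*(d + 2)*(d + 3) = d^3 - 3*d^2 - 34*d - 48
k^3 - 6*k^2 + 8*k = k*(k - 4)*(k - 2)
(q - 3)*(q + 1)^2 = q^3 - q^2 - 5*q - 3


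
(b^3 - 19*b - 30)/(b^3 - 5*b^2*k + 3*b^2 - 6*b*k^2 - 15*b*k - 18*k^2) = (b^2 - 3*b - 10)/(b^2 - 5*b*k - 6*k^2)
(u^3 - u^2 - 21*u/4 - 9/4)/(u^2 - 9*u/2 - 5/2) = (2*u^2 - 3*u - 9)/(2*(u - 5))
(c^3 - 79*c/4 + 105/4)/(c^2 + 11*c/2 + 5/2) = (4*c^2 - 20*c + 21)/(2*(2*c + 1))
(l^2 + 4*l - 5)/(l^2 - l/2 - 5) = 2*(-l^2 - 4*l + 5)/(-2*l^2 + l + 10)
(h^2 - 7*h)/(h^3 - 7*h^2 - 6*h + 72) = h*(h - 7)/(h^3 - 7*h^2 - 6*h + 72)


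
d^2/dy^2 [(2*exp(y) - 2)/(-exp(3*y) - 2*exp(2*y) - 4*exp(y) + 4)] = (-8*exp(5*y) + 6*exp(4*y) + 68*exp(3*y) - 40*exp(2*y) + 24*exp(y) + 64)*exp(2*y)/(exp(9*y) + 6*exp(8*y) + 24*exp(7*y) + 44*exp(6*y) + 48*exp(5*y) - 48*exp(4*y) - 80*exp(3*y) - 96*exp(2*y) + 192*exp(y) - 64)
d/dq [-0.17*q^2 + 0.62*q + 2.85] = 0.62 - 0.34*q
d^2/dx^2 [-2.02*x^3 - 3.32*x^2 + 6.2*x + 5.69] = -12.12*x - 6.64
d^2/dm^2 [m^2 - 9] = 2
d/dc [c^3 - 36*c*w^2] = 3*c^2 - 36*w^2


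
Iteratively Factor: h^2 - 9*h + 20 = (h - 5)*(h - 4)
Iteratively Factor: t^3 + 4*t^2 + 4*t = (t)*(t^2 + 4*t + 4) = t*(t + 2)*(t + 2)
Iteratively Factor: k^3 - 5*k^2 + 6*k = (k)*(k^2 - 5*k + 6) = k*(k - 2)*(k - 3)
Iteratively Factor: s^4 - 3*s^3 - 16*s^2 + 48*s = (s - 4)*(s^3 + s^2 - 12*s) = s*(s - 4)*(s^2 + s - 12) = s*(s - 4)*(s - 3)*(s + 4)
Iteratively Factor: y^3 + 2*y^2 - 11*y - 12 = (y + 1)*(y^2 + y - 12) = (y + 1)*(y + 4)*(y - 3)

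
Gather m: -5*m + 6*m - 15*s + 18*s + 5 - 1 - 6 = m + 3*s - 2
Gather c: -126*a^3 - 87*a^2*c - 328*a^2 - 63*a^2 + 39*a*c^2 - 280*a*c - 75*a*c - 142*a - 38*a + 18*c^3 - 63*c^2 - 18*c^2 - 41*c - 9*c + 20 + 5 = -126*a^3 - 391*a^2 - 180*a + 18*c^3 + c^2*(39*a - 81) + c*(-87*a^2 - 355*a - 50) + 25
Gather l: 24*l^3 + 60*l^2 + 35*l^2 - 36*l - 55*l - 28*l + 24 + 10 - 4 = 24*l^3 + 95*l^2 - 119*l + 30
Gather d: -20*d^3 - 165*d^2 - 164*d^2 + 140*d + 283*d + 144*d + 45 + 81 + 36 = -20*d^3 - 329*d^2 + 567*d + 162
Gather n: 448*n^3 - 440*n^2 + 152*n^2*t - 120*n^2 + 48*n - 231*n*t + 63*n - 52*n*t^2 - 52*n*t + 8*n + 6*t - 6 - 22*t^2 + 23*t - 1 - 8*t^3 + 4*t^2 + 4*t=448*n^3 + n^2*(152*t - 560) + n*(-52*t^2 - 283*t + 119) - 8*t^3 - 18*t^2 + 33*t - 7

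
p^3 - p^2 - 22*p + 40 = (p - 4)*(p - 2)*(p + 5)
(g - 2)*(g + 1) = g^2 - g - 2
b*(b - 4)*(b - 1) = b^3 - 5*b^2 + 4*b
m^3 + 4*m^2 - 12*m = m*(m - 2)*(m + 6)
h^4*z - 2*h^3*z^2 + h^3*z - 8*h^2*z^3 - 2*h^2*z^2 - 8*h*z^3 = h*(h - 4*z)*(h + 2*z)*(h*z + z)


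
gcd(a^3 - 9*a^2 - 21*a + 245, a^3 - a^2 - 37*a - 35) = a^2 - 2*a - 35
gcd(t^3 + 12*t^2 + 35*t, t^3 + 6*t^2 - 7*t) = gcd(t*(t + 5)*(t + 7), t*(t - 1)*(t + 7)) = t^2 + 7*t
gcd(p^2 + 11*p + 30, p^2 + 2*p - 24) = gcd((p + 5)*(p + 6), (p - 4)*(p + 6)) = p + 6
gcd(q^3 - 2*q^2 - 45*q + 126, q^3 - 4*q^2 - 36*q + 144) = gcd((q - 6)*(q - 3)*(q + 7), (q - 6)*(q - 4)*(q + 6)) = q - 6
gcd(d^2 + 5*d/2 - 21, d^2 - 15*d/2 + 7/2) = 1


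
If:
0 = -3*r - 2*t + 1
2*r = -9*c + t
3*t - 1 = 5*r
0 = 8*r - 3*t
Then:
No Solution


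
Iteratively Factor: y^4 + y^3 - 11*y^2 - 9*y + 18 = (y + 3)*(y^3 - 2*y^2 - 5*y + 6) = (y + 2)*(y + 3)*(y^2 - 4*y + 3) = (y - 1)*(y + 2)*(y + 3)*(y - 3)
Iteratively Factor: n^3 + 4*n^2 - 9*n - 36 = (n + 3)*(n^2 + n - 12) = (n + 3)*(n + 4)*(n - 3)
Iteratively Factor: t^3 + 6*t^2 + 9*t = (t + 3)*(t^2 + 3*t) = t*(t + 3)*(t + 3)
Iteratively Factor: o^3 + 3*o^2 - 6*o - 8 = (o + 4)*(o^2 - o - 2) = (o - 2)*(o + 4)*(o + 1)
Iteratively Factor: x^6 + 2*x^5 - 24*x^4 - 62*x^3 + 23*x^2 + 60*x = (x + 3)*(x^5 - x^4 - 21*x^3 + x^2 + 20*x) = (x - 5)*(x + 3)*(x^4 + 4*x^3 - x^2 - 4*x) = x*(x - 5)*(x + 3)*(x^3 + 4*x^2 - x - 4) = x*(x - 5)*(x + 3)*(x + 4)*(x^2 - 1) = x*(x - 5)*(x + 1)*(x + 3)*(x + 4)*(x - 1)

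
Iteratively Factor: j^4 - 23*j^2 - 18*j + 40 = (j + 4)*(j^3 - 4*j^2 - 7*j + 10) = (j + 2)*(j + 4)*(j^2 - 6*j + 5) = (j - 1)*(j + 2)*(j + 4)*(j - 5)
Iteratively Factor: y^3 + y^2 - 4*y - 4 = (y + 2)*(y^2 - y - 2) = (y - 2)*(y + 2)*(y + 1)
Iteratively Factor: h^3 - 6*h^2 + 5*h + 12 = (h + 1)*(h^2 - 7*h + 12) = (h - 3)*(h + 1)*(h - 4)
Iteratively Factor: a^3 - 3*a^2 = (a)*(a^2 - 3*a) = a*(a - 3)*(a)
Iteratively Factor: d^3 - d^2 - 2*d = (d)*(d^2 - d - 2) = d*(d - 2)*(d + 1)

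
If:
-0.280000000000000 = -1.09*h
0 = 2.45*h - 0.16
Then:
No Solution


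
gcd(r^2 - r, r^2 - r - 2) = 1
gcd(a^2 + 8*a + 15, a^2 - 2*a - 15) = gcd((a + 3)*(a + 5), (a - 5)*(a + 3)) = a + 3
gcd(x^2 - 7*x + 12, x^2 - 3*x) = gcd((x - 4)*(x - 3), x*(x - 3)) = x - 3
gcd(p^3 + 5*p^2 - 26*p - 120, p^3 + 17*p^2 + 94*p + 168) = p^2 + 10*p + 24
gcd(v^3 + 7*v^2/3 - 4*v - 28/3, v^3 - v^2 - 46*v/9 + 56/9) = v^2 + v/3 - 14/3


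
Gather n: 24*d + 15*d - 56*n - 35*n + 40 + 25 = 39*d - 91*n + 65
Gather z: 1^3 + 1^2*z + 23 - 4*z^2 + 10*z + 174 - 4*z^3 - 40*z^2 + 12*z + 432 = -4*z^3 - 44*z^2 + 23*z + 630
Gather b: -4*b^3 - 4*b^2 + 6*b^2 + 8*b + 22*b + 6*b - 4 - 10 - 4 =-4*b^3 + 2*b^2 + 36*b - 18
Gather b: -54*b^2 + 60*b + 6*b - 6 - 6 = -54*b^2 + 66*b - 12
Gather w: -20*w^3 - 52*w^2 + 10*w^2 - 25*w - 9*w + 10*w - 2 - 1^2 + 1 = -20*w^3 - 42*w^2 - 24*w - 2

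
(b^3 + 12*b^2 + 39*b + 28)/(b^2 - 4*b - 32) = (b^2 + 8*b + 7)/(b - 8)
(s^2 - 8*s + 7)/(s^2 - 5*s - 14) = (s - 1)/(s + 2)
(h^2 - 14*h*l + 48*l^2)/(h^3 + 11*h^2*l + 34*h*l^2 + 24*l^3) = (h^2 - 14*h*l + 48*l^2)/(h^3 + 11*h^2*l + 34*h*l^2 + 24*l^3)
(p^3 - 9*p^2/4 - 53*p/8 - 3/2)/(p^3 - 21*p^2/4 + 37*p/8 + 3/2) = (2*p + 3)/(2*p - 3)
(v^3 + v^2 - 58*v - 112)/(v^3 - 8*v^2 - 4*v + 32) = (v + 7)/(v - 2)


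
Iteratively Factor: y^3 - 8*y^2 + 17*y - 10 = (y - 1)*(y^2 - 7*y + 10) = (y - 2)*(y - 1)*(y - 5)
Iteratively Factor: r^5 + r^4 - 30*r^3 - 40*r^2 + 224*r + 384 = (r - 4)*(r^4 + 5*r^3 - 10*r^2 - 80*r - 96) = (r - 4)^2*(r^3 + 9*r^2 + 26*r + 24) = (r - 4)^2*(r + 2)*(r^2 + 7*r + 12) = (r - 4)^2*(r + 2)*(r + 3)*(r + 4)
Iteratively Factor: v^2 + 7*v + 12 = (v + 3)*(v + 4)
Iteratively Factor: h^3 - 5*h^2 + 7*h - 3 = (h - 3)*(h^2 - 2*h + 1) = (h - 3)*(h - 1)*(h - 1)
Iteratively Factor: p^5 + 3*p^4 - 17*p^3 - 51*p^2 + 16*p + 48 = (p + 4)*(p^4 - p^3 - 13*p^2 + p + 12) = (p + 1)*(p + 4)*(p^3 - 2*p^2 - 11*p + 12) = (p - 1)*(p + 1)*(p + 4)*(p^2 - p - 12) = (p - 1)*(p + 1)*(p + 3)*(p + 4)*(p - 4)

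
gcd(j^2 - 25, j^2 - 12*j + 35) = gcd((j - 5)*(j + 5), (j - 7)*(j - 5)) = j - 5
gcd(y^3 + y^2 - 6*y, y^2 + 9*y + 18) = y + 3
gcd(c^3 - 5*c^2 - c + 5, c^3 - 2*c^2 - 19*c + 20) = c^2 - 6*c + 5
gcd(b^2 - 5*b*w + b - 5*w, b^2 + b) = b + 1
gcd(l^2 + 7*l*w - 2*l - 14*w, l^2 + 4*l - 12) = l - 2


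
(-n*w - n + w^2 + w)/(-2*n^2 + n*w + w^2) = (w + 1)/(2*n + w)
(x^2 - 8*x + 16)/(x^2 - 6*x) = (x^2 - 8*x + 16)/(x*(x - 6))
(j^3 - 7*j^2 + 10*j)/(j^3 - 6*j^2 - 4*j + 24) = j*(j - 5)/(j^2 - 4*j - 12)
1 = 1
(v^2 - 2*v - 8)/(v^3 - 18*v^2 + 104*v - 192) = (v + 2)/(v^2 - 14*v + 48)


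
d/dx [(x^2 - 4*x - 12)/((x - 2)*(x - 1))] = (x^2 + 28*x - 44)/(x^4 - 6*x^3 + 13*x^2 - 12*x + 4)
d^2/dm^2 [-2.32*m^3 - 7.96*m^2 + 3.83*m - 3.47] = -13.92*m - 15.92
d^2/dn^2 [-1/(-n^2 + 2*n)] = 2*(-n*(n - 2) + 4*(n - 1)^2)/(n^3*(n - 2)^3)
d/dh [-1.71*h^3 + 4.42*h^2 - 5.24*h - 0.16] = -5.13*h^2 + 8.84*h - 5.24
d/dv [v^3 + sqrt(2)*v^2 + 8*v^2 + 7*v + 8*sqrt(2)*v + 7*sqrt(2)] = 3*v^2 + 2*sqrt(2)*v + 16*v + 7 + 8*sqrt(2)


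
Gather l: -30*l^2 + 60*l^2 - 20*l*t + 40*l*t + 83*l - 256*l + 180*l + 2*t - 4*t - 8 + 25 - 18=30*l^2 + l*(20*t + 7) - 2*t - 1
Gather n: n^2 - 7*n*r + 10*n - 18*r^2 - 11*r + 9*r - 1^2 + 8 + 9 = n^2 + n*(10 - 7*r) - 18*r^2 - 2*r + 16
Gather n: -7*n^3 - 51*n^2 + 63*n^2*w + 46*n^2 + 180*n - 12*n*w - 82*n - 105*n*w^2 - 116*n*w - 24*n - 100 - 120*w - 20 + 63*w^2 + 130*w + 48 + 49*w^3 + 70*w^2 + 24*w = -7*n^3 + n^2*(63*w - 5) + n*(-105*w^2 - 128*w + 74) + 49*w^3 + 133*w^2 + 34*w - 72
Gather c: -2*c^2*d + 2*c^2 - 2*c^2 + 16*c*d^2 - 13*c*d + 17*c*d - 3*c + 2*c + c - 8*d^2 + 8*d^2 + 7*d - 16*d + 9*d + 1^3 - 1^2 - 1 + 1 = -2*c^2*d + c*(16*d^2 + 4*d)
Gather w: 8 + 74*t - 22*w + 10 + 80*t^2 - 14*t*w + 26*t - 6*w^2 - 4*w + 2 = 80*t^2 + 100*t - 6*w^2 + w*(-14*t - 26) + 20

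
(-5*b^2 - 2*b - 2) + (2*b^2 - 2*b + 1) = -3*b^2 - 4*b - 1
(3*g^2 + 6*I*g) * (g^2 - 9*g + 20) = 3*g^4 - 27*g^3 + 6*I*g^3 + 60*g^2 - 54*I*g^2 + 120*I*g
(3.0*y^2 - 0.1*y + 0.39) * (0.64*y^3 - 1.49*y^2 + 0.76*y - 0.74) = 1.92*y^5 - 4.534*y^4 + 2.6786*y^3 - 2.8771*y^2 + 0.3704*y - 0.2886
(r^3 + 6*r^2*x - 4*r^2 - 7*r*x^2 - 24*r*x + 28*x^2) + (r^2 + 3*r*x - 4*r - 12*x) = r^3 + 6*r^2*x - 3*r^2 - 7*r*x^2 - 21*r*x - 4*r + 28*x^2 - 12*x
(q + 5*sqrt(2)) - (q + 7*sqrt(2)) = -2*sqrt(2)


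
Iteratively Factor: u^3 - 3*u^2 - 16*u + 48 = (u - 4)*(u^2 + u - 12) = (u - 4)*(u - 3)*(u + 4)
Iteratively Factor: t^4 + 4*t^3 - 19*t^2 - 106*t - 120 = (t + 2)*(t^3 + 2*t^2 - 23*t - 60) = (t + 2)*(t + 3)*(t^2 - t - 20) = (t + 2)*(t + 3)*(t + 4)*(t - 5)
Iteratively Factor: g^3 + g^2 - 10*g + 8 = (g - 1)*(g^2 + 2*g - 8) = (g - 2)*(g - 1)*(g + 4)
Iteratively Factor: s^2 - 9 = (s - 3)*(s + 3)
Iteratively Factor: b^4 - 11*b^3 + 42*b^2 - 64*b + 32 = (b - 4)*(b^3 - 7*b^2 + 14*b - 8) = (b - 4)*(b - 1)*(b^2 - 6*b + 8) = (b - 4)*(b - 2)*(b - 1)*(b - 4)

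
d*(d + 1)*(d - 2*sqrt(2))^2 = d^4 - 4*sqrt(2)*d^3 + d^3 - 4*sqrt(2)*d^2 + 8*d^2 + 8*d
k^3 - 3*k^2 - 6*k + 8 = (k - 4)*(k - 1)*(k + 2)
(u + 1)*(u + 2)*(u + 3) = u^3 + 6*u^2 + 11*u + 6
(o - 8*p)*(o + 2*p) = o^2 - 6*o*p - 16*p^2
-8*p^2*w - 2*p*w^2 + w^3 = w*(-4*p + w)*(2*p + w)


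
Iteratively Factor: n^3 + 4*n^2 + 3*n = (n + 3)*(n^2 + n) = (n + 1)*(n + 3)*(n)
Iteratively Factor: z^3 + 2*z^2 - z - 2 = (z - 1)*(z^2 + 3*z + 2) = (z - 1)*(z + 1)*(z + 2)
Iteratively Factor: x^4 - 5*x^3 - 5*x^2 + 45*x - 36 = (x - 4)*(x^3 - x^2 - 9*x + 9) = (x - 4)*(x - 1)*(x^2 - 9) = (x - 4)*(x - 3)*(x - 1)*(x + 3)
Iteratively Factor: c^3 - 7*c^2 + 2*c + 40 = (c + 2)*(c^2 - 9*c + 20) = (c - 5)*(c + 2)*(c - 4)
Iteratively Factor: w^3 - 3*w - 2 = (w + 1)*(w^2 - w - 2) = (w - 2)*(w + 1)*(w + 1)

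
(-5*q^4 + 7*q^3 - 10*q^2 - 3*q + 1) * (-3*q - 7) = 15*q^5 + 14*q^4 - 19*q^3 + 79*q^2 + 18*q - 7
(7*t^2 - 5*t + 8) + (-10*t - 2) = 7*t^2 - 15*t + 6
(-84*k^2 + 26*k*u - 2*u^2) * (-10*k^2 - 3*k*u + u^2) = 840*k^4 - 8*k^3*u - 142*k^2*u^2 + 32*k*u^3 - 2*u^4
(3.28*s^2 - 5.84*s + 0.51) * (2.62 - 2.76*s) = -9.0528*s^3 + 24.712*s^2 - 16.7084*s + 1.3362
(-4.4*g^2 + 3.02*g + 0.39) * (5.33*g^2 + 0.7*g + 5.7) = -23.452*g^4 + 13.0166*g^3 - 20.8873*g^2 + 17.487*g + 2.223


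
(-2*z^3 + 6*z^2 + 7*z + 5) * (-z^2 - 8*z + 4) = 2*z^5 + 10*z^4 - 63*z^3 - 37*z^2 - 12*z + 20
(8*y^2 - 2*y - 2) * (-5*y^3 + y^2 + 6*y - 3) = -40*y^5 + 18*y^4 + 56*y^3 - 38*y^2 - 6*y + 6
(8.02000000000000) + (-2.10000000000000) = 5.92000000000000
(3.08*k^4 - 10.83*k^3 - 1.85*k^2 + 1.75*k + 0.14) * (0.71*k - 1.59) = 2.1868*k^5 - 12.5865*k^4 + 15.9062*k^3 + 4.184*k^2 - 2.6831*k - 0.2226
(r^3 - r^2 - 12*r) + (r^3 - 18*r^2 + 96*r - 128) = 2*r^3 - 19*r^2 + 84*r - 128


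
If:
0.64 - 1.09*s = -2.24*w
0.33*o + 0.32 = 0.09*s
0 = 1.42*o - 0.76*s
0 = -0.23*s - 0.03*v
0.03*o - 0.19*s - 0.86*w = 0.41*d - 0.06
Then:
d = 6.08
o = -1.98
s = -3.69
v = 28.32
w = -2.08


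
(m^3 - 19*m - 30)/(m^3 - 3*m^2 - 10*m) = (m + 3)/m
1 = 1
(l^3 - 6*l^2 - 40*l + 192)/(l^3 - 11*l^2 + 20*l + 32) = (l + 6)/(l + 1)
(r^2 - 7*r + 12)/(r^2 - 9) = (r - 4)/(r + 3)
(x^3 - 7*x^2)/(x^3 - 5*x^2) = (x - 7)/(x - 5)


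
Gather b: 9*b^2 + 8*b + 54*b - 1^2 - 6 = 9*b^2 + 62*b - 7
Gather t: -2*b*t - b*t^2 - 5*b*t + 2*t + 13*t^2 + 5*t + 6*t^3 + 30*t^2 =6*t^3 + t^2*(43 - b) + t*(7 - 7*b)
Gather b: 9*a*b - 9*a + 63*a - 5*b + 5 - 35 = 54*a + b*(9*a - 5) - 30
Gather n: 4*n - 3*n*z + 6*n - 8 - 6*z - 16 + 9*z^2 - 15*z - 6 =n*(10 - 3*z) + 9*z^2 - 21*z - 30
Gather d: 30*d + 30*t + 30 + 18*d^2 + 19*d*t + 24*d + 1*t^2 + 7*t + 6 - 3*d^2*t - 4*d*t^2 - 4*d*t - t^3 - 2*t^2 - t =d^2*(18 - 3*t) + d*(-4*t^2 + 15*t + 54) - t^3 - t^2 + 36*t + 36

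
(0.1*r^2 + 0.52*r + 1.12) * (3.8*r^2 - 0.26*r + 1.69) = 0.38*r^4 + 1.95*r^3 + 4.2898*r^2 + 0.5876*r + 1.8928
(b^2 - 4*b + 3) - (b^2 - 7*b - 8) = 3*b + 11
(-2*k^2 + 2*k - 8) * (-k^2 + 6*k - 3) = 2*k^4 - 14*k^3 + 26*k^2 - 54*k + 24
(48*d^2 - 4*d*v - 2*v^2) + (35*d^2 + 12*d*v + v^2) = 83*d^2 + 8*d*v - v^2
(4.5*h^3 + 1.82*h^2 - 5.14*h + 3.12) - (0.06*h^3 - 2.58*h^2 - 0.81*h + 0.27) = 4.44*h^3 + 4.4*h^2 - 4.33*h + 2.85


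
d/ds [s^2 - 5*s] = 2*s - 5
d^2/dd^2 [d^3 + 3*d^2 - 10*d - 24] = 6*d + 6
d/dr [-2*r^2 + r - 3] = 1 - 4*r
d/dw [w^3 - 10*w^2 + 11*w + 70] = 3*w^2 - 20*w + 11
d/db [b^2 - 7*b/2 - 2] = 2*b - 7/2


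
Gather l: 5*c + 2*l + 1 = 5*c + 2*l + 1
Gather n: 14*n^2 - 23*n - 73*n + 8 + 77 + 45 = 14*n^2 - 96*n + 130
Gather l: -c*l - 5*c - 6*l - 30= -5*c + l*(-c - 6) - 30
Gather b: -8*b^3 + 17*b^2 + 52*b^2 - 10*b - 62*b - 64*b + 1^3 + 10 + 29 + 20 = -8*b^3 + 69*b^2 - 136*b + 60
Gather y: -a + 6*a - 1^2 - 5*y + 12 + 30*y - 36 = 5*a + 25*y - 25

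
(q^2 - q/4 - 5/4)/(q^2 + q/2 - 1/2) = (4*q - 5)/(2*(2*q - 1))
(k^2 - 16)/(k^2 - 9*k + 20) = (k + 4)/(k - 5)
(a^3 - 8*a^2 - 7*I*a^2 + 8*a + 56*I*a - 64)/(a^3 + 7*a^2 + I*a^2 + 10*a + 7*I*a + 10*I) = (a^2 - 8*a*(1 + I) + 64*I)/(a^2 + 7*a + 10)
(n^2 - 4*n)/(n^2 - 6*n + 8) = n/(n - 2)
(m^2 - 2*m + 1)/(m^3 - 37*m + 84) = (m^2 - 2*m + 1)/(m^3 - 37*m + 84)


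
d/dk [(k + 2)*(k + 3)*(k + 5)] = 3*k^2 + 20*k + 31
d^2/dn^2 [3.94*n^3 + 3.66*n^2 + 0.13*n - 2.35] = 23.64*n + 7.32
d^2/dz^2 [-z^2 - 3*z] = -2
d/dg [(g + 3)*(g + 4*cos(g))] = g - (g + 3)*(4*sin(g) - 1) + 4*cos(g)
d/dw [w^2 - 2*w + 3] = 2*w - 2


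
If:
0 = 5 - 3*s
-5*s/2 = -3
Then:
No Solution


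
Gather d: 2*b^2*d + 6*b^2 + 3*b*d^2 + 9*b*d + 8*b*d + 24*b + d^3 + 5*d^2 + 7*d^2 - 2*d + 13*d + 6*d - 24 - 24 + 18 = 6*b^2 + 24*b + d^3 + d^2*(3*b + 12) + d*(2*b^2 + 17*b + 17) - 30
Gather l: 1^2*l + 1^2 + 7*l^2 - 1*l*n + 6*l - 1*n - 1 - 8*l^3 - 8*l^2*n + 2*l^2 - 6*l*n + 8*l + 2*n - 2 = -8*l^3 + l^2*(9 - 8*n) + l*(15 - 7*n) + n - 2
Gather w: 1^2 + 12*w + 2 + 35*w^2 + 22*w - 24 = 35*w^2 + 34*w - 21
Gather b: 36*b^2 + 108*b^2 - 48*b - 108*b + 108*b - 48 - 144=144*b^2 - 48*b - 192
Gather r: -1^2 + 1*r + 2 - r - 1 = 0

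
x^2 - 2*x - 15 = (x - 5)*(x + 3)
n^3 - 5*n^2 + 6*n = n*(n - 3)*(n - 2)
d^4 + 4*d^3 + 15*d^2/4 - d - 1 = (d - 1/2)*(d + 1/2)*(d + 2)^2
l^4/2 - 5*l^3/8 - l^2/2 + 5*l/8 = l*(l/2 + 1/2)*(l - 5/4)*(l - 1)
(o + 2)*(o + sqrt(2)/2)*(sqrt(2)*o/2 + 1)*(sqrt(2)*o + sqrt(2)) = o^4 + 3*sqrt(2)*o^3/2 + 3*o^3 + 3*o^2 + 9*sqrt(2)*o^2/2 + 3*o + 3*sqrt(2)*o + 2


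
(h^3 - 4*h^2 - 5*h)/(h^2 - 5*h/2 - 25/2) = 2*h*(h + 1)/(2*h + 5)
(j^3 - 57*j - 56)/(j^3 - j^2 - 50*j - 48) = (j + 7)/(j + 6)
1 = 1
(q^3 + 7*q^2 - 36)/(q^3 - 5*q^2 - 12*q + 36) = (q + 6)/(q - 6)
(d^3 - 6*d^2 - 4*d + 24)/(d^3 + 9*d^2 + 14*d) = (d^2 - 8*d + 12)/(d*(d + 7))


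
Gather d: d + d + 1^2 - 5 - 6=2*d - 10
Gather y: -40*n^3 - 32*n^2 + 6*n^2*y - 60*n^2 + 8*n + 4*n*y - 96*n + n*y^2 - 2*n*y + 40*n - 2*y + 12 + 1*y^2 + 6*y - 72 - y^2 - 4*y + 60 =-40*n^3 - 92*n^2 + n*y^2 - 48*n + y*(6*n^2 + 2*n)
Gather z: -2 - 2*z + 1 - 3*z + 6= 5 - 5*z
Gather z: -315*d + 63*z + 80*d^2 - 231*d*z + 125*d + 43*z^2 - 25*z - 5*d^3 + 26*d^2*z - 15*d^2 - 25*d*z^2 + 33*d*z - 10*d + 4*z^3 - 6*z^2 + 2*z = -5*d^3 + 65*d^2 - 200*d + 4*z^3 + z^2*(37 - 25*d) + z*(26*d^2 - 198*d + 40)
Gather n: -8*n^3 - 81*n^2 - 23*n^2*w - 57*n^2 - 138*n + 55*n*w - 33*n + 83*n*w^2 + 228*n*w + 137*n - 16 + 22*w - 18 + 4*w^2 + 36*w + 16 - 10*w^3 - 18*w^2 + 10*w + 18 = -8*n^3 + n^2*(-23*w - 138) + n*(83*w^2 + 283*w - 34) - 10*w^3 - 14*w^2 + 68*w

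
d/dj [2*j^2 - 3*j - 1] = 4*j - 3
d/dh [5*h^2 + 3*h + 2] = 10*h + 3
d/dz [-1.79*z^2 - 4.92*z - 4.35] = -3.58*z - 4.92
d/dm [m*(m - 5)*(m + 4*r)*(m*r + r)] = 2*r*(2*m^3 + 6*m^2*r - 6*m^2 - 16*m*r - 5*m - 10*r)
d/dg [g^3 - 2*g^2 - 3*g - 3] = 3*g^2 - 4*g - 3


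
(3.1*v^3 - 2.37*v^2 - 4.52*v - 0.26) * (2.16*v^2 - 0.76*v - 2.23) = 6.696*v^5 - 7.4752*v^4 - 14.875*v^3 + 8.1587*v^2 + 10.2772*v + 0.5798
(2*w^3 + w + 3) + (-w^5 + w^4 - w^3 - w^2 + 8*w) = -w^5 + w^4 + w^3 - w^2 + 9*w + 3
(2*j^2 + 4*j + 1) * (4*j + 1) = 8*j^3 + 18*j^2 + 8*j + 1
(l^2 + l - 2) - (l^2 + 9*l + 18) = -8*l - 20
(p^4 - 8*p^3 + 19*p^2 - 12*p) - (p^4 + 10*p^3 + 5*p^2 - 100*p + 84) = -18*p^3 + 14*p^2 + 88*p - 84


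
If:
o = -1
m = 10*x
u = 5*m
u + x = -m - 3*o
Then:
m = 30/61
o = -1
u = 150/61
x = 3/61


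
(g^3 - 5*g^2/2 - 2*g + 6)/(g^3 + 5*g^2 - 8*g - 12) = (g^2 - g/2 - 3)/(g^2 + 7*g + 6)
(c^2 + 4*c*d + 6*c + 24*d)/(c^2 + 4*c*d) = (c + 6)/c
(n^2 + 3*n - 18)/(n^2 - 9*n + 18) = (n + 6)/(n - 6)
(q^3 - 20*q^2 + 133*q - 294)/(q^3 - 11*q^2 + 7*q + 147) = (q - 6)/(q + 3)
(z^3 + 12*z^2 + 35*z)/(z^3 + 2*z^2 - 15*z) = (z + 7)/(z - 3)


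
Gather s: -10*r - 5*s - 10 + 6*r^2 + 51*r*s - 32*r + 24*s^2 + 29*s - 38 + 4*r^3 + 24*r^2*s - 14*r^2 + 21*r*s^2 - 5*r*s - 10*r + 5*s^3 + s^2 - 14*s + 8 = 4*r^3 - 8*r^2 - 52*r + 5*s^3 + s^2*(21*r + 25) + s*(24*r^2 + 46*r + 10) - 40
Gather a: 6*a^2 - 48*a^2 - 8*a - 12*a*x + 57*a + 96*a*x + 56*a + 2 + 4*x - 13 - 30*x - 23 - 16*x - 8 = -42*a^2 + a*(84*x + 105) - 42*x - 42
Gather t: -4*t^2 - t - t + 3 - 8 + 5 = -4*t^2 - 2*t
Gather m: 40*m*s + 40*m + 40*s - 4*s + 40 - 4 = m*(40*s + 40) + 36*s + 36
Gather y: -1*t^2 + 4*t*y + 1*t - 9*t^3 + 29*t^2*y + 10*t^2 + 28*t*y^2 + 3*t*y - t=-9*t^3 + 9*t^2 + 28*t*y^2 + y*(29*t^2 + 7*t)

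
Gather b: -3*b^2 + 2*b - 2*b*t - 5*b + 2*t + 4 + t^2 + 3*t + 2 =-3*b^2 + b*(-2*t - 3) + t^2 + 5*t + 6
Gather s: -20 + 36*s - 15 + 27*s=63*s - 35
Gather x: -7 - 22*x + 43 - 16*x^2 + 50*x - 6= -16*x^2 + 28*x + 30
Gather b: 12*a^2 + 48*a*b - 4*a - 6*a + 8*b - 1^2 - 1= 12*a^2 - 10*a + b*(48*a + 8) - 2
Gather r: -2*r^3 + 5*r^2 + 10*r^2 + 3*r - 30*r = -2*r^3 + 15*r^2 - 27*r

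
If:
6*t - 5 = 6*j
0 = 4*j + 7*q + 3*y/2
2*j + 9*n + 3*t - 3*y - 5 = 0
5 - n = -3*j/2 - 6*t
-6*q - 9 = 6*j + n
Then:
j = -37/42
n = 95/28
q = -199/168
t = -1/21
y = 1985/252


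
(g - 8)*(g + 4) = g^2 - 4*g - 32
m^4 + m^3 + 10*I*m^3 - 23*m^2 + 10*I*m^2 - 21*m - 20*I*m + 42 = (m - 1)*(m + 2)*(m + 3*I)*(m + 7*I)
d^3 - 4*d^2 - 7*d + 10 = (d - 5)*(d - 1)*(d + 2)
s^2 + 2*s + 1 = (s + 1)^2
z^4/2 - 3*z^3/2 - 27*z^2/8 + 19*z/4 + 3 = (z/2 + 1)*(z - 4)*(z - 3/2)*(z + 1/2)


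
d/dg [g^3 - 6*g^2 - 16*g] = 3*g^2 - 12*g - 16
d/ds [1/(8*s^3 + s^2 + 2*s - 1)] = 2*(-12*s^2 - s - 1)/(8*s^3 + s^2 + 2*s - 1)^2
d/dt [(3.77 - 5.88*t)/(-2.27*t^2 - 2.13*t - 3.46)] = (-13.3476*t^2 + 17.1158*t + 28.3749)/(5.1529*t^4 + 9.6702*t^3 + 20.2453*t^2 + 14.7396*t + 11.9716)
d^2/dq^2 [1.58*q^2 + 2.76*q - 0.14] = 3.16000000000000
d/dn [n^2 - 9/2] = 2*n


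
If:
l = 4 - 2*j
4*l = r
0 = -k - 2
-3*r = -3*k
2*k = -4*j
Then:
No Solution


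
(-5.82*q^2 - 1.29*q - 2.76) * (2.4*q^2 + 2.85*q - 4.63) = -13.968*q^4 - 19.683*q^3 + 16.6461*q^2 - 1.8933*q + 12.7788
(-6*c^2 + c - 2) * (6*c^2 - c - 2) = -36*c^4 + 12*c^3 - c^2 + 4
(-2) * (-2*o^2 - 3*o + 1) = 4*o^2 + 6*o - 2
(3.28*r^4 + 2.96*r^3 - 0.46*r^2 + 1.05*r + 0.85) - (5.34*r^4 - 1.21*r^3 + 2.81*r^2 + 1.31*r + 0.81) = -2.06*r^4 + 4.17*r^3 - 3.27*r^2 - 0.26*r + 0.0399999999999999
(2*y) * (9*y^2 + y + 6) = 18*y^3 + 2*y^2 + 12*y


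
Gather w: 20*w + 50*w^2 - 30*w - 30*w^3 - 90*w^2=-30*w^3 - 40*w^2 - 10*w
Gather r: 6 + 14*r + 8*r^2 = 8*r^2 + 14*r + 6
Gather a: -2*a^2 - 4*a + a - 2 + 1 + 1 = -2*a^2 - 3*a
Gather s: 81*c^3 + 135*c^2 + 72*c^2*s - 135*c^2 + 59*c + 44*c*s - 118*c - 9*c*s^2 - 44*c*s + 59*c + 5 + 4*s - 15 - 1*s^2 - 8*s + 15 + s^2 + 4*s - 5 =81*c^3 + 72*c^2*s - 9*c*s^2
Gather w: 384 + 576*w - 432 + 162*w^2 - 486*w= 162*w^2 + 90*w - 48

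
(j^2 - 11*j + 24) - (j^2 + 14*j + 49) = -25*j - 25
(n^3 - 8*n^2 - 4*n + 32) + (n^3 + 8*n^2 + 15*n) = 2*n^3 + 11*n + 32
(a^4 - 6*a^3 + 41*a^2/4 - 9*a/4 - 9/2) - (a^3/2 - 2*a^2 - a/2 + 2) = a^4 - 13*a^3/2 + 49*a^2/4 - 7*a/4 - 13/2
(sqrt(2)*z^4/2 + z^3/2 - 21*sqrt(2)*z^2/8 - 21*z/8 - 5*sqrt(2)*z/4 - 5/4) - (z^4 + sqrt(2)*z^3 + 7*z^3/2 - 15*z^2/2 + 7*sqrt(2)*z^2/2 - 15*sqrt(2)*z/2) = -z^4 + sqrt(2)*z^4/2 - 3*z^3 - sqrt(2)*z^3 - 49*sqrt(2)*z^2/8 + 15*z^2/2 - 21*z/8 + 25*sqrt(2)*z/4 - 5/4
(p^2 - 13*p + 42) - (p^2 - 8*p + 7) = 35 - 5*p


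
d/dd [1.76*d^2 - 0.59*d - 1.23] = 3.52*d - 0.59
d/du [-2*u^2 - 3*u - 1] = -4*u - 3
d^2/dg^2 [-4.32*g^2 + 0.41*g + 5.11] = -8.64000000000000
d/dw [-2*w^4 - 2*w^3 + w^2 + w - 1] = -8*w^3 - 6*w^2 + 2*w + 1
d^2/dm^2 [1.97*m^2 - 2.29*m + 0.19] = 3.94000000000000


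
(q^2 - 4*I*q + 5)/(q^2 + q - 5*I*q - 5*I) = (q + I)/(q + 1)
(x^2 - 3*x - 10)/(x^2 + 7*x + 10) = (x - 5)/(x + 5)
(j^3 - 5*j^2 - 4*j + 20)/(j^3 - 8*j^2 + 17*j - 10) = (j + 2)/(j - 1)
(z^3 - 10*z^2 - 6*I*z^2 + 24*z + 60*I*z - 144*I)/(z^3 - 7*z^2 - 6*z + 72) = (z - 6*I)/(z + 3)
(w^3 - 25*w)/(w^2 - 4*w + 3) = w*(w^2 - 25)/(w^2 - 4*w + 3)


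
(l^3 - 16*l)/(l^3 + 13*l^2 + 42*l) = (l^2 - 16)/(l^2 + 13*l + 42)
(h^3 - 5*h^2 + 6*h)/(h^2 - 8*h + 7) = h*(h^2 - 5*h + 6)/(h^2 - 8*h + 7)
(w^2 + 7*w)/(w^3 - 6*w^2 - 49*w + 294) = w/(w^2 - 13*w + 42)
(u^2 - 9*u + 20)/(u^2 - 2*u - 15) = (u - 4)/(u + 3)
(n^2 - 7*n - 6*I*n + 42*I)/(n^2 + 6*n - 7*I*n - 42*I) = (n^2 - n*(7 + 6*I) + 42*I)/(n^2 + n*(6 - 7*I) - 42*I)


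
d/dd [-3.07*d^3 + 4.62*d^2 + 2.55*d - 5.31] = -9.21*d^2 + 9.24*d + 2.55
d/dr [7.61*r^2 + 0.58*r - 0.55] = 15.22*r + 0.58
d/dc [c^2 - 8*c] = 2*c - 8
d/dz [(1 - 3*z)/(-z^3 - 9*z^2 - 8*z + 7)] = (-6*z^3 - 24*z^2 + 18*z - 13)/(z^6 + 18*z^5 + 97*z^4 + 130*z^3 - 62*z^2 - 112*z + 49)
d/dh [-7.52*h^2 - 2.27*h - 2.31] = -15.04*h - 2.27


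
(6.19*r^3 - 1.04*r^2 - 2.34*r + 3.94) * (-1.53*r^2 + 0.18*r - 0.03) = -9.4707*r^5 + 2.7054*r^4 + 3.2073*r^3 - 6.4182*r^2 + 0.7794*r - 0.1182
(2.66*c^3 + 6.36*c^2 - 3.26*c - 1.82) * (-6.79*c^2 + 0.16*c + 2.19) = -18.0614*c^5 - 42.7588*c^4 + 28.9784*c^3 + 25.7646*c^2 - 7.4306*c - 3.9858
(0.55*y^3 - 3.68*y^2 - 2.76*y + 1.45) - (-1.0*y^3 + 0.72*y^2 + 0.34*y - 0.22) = 1.55*y^3 - 4.4*y^2 - 3.1*y + 1.67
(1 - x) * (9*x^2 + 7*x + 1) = -9*x^3 + 2*x^2 + 6*x + 1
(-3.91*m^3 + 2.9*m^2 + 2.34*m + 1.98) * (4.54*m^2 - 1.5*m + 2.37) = -17.7514*m^5 + 19.031*m^4 - 2.9931*m^3 + 12.3522*m^2 + 2.5758*m + 4.6926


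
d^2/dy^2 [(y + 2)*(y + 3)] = 2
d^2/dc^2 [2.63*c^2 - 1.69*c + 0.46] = 5.26000000000000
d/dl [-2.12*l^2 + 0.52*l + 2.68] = 0.52 - 4.24*l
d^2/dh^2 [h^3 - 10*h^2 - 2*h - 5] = 6*h - 20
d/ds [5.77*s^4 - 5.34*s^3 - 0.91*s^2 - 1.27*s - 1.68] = 23.08*s^3 - 16.02*s^2 - 1.82*s - 1.27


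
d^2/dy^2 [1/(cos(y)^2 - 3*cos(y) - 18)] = (4*sin(y)^4 - 83*sin(y)^2 - 171*cos(y)/4 - 9*cos(3*y)/4 + 25)/(sin(y)^2 + 3*cos(y) + 17)^3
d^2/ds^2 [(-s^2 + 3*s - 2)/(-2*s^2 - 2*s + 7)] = 2*(-16*s^3 + 66*s^2 - 102*s + 43)/(8*s^6 + 24*s^5 - 60*s^4 - 160*s^3 + 210*s^2 + 294*s - 343)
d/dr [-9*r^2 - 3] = -18*r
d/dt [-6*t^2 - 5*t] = -12*t - 5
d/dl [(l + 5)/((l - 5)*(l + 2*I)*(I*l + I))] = I*((l - 5)*(l + 1)*(l + 5) - (l - 5)*(l + 1)*(l + 2*I) + (l - 5)*(l + 5)*(l + 2*I) + (l + 1)*(l + 5)*(l + 2*I))/((l - 5)^2*(l + 1)^2*(l + 2*I)^2)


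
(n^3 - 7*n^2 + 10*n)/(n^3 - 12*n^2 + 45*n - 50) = n/(n - 5)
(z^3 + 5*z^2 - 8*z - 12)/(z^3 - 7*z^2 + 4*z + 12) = (z + 6)/(z - 6)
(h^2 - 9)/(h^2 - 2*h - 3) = (h + 3)/(h + 1)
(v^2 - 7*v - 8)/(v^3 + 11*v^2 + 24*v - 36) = (v^2 - 7*v - 8)/(v^3 + 11*v^2 + 24*v - 36)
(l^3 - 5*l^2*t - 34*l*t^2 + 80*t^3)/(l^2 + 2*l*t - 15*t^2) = (-l^2 + 10*l*t - 16*t^2)/(-l + 3*t)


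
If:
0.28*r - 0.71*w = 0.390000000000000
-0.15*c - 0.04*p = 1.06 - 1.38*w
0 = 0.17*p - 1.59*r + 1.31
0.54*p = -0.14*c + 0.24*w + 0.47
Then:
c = -8.76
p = 3.10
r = 1.16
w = -0.09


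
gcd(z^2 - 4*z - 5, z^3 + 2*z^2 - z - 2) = z + 1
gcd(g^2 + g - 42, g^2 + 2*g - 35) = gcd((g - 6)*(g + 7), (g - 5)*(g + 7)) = g + 7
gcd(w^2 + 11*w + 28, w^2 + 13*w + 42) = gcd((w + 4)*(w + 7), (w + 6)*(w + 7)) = w + 7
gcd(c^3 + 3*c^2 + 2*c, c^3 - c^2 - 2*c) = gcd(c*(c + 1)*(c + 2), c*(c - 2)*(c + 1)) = c^2 + c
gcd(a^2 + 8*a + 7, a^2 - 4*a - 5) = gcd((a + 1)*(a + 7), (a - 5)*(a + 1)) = a + 1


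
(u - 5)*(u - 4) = u^2 - 9*u + 20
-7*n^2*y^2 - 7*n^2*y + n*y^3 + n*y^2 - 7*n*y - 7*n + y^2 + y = (-7*n + y)*(y + 1)*(n*y + 1)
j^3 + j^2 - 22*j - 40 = (j - 5)*(j + 2)*(j + 4)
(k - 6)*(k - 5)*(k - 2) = k^3 - 13*k^2 + 52*k - 60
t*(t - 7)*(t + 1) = t^3 - 6*t^2 - 7*t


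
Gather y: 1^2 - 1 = 0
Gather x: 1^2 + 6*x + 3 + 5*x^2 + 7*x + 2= 5*x^2 + 13*x + 6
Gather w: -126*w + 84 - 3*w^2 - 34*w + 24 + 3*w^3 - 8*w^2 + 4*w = 3*w^3 - 11*w^2 - 156*w + 108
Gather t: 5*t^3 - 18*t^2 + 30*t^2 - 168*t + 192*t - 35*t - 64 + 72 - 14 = 5*t^3 + 12*t^2 - 11*t - 6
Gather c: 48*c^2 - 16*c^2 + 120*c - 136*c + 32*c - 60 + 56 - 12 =32*c^2 + 16*c - 16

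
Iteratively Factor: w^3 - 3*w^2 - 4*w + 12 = (w - 2)*(w^2 - w - 6) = (w - 3)*(w - 2)*(w + 2)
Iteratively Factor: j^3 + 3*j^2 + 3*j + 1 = (j + 1)*(j^2 + 2*j + 1) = (j + 1)^2*(j + 1)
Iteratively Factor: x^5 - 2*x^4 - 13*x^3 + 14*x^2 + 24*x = (x - 2)*(x^4 - 13*x^2 - 12*x) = (x - 4)*(x - 2)*(x^3 + 4*x^2 + 3*x) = (x - 4)*(x - 2)*(x + 1)*(x^2 + 3*x) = (x - 4)*(x - 2)*(x + 1)*(x + 3)*(x)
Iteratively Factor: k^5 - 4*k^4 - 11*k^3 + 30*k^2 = (k)*(k^4 - 4*k^3 - 11*k^2 + 30*k) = k*(k - 5)*(k^3 + k^2 - 6*k) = k*(k - 5)*(k - 2)*(k^2 + 3*k) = k^2*(k - 5)*(k - 2)*(k + 3)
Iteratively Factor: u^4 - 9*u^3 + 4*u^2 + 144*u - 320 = (u - 4)*(u^3 - 5*u^2 - 16*u + 80) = (u - 4)^2*(u^2 - u - 20) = (u - 4)^2*(u + 4)*(u - 5)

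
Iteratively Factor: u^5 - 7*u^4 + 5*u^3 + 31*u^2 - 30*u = (u)*(u^4 - 7*u^3 + 5*u^2 + 31*u - 30) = u*(u + 2)*(u^3 - 9*u^2 + 23*u - 15) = u*(u - 5)*(u + 2)*(u^2 - 4*u + 3) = u*(u - 5)*(u - 3)*(u + 2)*(u - 1)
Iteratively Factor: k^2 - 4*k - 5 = (k - 5)*(k + 1)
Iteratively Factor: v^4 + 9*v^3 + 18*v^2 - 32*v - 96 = (v - 2)*(v^3 + 11*v^2 + 40*v + 48) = (v - 2)*(v + 4)*(v^2 + 7*v + 12) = (v - 2)*(v + 4)^2*(v + 3)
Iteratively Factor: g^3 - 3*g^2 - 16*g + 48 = (g - 4)*(g^2 + g - 12) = (g - 4)*(g - 3)*(g + 4)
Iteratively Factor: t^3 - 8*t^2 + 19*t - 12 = (t - 1)*(t^2 - 7*t + 12) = (t - 3)*(t - 1)*(t - 4)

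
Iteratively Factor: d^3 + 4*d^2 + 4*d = (d + 2)*(d^2 + 2*d) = d*(d + 2)*(d + 2)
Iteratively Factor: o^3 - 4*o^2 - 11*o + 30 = (o - 5)*(o^2 + o - 6) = (o - 5)*(o + 3)*(o - 2)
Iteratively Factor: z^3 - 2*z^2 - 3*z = (z + 1)*(z^2 - 3*z) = z*(z + 1)*(z - 3)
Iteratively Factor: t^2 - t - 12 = (t - 4)*(t + 3)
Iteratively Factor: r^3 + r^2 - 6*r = (r - 2)*(r^2 + 3*r) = r*(r - 2)*(r + 3)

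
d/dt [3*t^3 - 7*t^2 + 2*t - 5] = 9*t^2 - 14*t + 2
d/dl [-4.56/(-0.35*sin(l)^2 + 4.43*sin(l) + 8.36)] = (20.2008 - 3.192*sin(l))*cos(l)/(-0.35*sin(l)^2 + 4.43*sin(l) + 8.36)^2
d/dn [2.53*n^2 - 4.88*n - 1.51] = 5.06*n - 4.88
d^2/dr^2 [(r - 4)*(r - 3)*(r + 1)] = 6*r - 12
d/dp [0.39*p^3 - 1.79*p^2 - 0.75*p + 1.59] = 1.17*p^2 - 3.58*p - 0.75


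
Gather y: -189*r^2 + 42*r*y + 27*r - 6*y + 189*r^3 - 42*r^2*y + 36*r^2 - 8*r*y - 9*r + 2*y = 189*r^3 - 153*r^2 + 18*r + y*(-42*r^2 + 34*r - 4)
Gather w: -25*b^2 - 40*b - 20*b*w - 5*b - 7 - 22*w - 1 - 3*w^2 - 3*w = -25*b^2 - 45*b - 3*w^2 + w*(-20*b - 25) - 8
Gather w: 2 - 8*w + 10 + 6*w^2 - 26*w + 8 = 6*w^2 - 34*w + 20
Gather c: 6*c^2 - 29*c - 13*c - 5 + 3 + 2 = 6*c^2 - 42*c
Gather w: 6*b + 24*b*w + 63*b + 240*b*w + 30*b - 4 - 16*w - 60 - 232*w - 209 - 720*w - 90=99*b + w*(264*b - 968) - 363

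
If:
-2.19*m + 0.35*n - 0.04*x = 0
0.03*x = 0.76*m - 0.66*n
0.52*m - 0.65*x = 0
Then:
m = 0.00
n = 0.00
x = 0.00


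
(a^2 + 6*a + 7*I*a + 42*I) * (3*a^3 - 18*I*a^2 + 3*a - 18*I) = 3*a^5 + 18*a^4 + 3*I*a^4 + 129*a^3 + 18*I*a^3 + 774*a^2 + 3*I*a^2 + 126*a + 18*I*a + 756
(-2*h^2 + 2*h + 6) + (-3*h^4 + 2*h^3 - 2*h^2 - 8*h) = -3*h^4 + 2*h^3 - 4*h^2 - 6*h + 6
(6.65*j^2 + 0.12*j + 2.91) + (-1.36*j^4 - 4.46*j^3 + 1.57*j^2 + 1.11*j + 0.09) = -1.36*j^4 - 4.46*j^3 + 8.22*j^2 + 1.23*j + 3.0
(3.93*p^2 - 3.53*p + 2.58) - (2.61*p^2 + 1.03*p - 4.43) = 1.32*p^2 - 4.56*p + 7.01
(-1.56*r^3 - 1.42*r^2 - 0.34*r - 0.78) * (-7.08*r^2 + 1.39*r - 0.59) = 11.0448*r^5 + 7.8852*r^4 + 1.3538*r^3 + 5.8876*r^2 - 0.8836*r + 0.4602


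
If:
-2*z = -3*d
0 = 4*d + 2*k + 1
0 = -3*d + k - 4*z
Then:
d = -1/22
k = -9/22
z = -3/44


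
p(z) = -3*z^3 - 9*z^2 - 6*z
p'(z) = -9*z^2 - 18*z - 6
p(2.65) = -134.93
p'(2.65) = -116.90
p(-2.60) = 7.49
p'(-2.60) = -20.04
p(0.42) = -4.33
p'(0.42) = -15.15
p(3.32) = -228.90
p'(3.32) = -164.96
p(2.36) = -103.72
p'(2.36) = -98.61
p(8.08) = -2218.60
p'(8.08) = -739.02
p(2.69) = -139.66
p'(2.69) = -119.54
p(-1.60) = -1.15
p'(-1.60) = -0.24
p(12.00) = -6552.00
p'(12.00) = -1518.00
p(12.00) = -6552.00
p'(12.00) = -1518.00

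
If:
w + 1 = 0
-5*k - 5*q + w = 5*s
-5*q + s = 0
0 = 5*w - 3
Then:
No Solution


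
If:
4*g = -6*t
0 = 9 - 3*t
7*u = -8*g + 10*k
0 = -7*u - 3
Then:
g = -9/2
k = -39/10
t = 3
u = -3/7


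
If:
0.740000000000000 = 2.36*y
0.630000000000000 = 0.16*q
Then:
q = 3.94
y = 0.31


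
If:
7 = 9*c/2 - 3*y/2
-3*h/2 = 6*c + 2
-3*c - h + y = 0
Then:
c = 5/6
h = -14/3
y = -13/6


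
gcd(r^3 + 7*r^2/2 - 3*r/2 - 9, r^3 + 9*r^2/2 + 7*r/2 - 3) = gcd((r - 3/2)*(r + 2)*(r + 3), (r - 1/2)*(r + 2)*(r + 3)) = r^2 + 5*r + 6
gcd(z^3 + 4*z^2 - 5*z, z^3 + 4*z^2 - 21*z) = z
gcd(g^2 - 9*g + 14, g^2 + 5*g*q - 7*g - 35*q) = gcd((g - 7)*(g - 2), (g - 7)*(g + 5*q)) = g - 7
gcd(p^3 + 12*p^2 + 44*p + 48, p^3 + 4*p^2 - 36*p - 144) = p^2 + 10*p + 24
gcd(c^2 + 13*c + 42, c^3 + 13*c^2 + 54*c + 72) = c + 6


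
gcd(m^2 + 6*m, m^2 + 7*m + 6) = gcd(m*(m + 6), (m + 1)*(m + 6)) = m + 6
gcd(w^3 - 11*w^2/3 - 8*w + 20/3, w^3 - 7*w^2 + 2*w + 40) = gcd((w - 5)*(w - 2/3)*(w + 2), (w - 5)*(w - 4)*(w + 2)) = w^2 - 3*w - 10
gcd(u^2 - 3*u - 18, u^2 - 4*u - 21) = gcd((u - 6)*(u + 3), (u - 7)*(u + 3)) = u + 3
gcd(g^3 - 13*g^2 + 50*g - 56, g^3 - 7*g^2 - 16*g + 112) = g^2 - 11*g + 28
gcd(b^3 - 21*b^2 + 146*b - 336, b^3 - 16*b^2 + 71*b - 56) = b^2 - 15*b + 56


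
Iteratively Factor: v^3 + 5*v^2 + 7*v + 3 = (v + 1)*(v^2 + 4*v + 3) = (v + 1)^2*(v + 3)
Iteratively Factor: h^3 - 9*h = (h)*(h^2 - 9) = h*(h + 3)*(h - 3)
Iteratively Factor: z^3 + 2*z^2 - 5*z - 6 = (z - 2)*(z^2 + 4*z + 3) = (z - 2)*(z + 3)*(z + 1)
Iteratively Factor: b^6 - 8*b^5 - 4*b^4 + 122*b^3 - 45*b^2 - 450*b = (b - 5)*(b^5 - 3*b^4 - 19*b^3 + 27*b^2 + 90*b) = (b - 5)*(b + 2)*(b^4 - 5*b^3 - 9*b^2 + 45*b) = (b - 5)*(b - 3)*(b + 2)*(b^3 - 2*b^2 - 15*b) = b*(b - 5)*(b - 3)*(b + 2)*(b^2 - 2*b - 15) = b*(b - 5)^2*(b - 3)*(b + 2)*(b + 3)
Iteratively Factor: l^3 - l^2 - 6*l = (l + 2)*(l^2 - 3*l) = (l - 3)*(l + 2)*(l)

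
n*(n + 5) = n^2 + 5*n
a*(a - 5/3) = a^2 - 5*a/3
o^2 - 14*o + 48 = (o - 8)*(o - 6)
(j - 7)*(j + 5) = j^2 - 2*j - 35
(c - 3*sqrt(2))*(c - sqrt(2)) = c^2 - 4*sqrt(2)*c + 6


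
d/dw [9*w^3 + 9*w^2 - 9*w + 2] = 27*w^2 + 18*w - 9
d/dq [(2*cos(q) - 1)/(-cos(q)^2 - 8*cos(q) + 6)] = 2*(sin(q)^2 + cos(q) - 3)*sin(q)/(cos(q)^2 + 8*cos(q) - 6)^2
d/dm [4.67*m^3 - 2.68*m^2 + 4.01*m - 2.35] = 14.01*m^2 - 5.36*m + 4.01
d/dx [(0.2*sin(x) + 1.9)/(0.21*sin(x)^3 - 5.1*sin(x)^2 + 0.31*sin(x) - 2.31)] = (-0.084*sin(x)^3 - 0.177*sin(x)^2 + 19.38*sin(x) - 1.051)*cos(x)/(0.0441*sin(x)^6 - 2.142*sin(x)^5 + 26.1402*sin(x)^4 - 4.1322*sin(x)^3 + 23.6581*sin(x)^2 - 1.4322*sin(x) + 5.3361)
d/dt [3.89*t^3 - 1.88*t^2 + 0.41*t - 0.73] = 11.67*t^2 - 3.76*t + 0.41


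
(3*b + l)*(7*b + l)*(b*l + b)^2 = 21*b^4*l^2 + 42*b^4*l + 21*b^4 + 10*b^3*l^3 + 20*b^3*l^2 + 10*b^3*l + b^2*l^4 + 2*b^2*l^3 + b^2*l^2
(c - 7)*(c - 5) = c^2 - 12*c + 35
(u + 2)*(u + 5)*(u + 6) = u^3 + 13*u^2 + 52*u + 60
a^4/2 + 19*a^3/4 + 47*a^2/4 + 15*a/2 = a*(a/2 + 1/2)*(a + 5/2)*(a + 6)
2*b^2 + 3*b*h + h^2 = (b + h)*(2*b + h)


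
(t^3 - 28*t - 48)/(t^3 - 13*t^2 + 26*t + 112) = (t^2 - 2*t - 24)/(t^2 - 15*t + 56)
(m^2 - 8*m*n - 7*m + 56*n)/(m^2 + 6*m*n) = (m^2 - 8*m*n - 7*m + 56*n)/(m*(m + 6*n))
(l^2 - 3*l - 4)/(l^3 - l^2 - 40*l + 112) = (l + 1)/(l^2 + 3*l - 28)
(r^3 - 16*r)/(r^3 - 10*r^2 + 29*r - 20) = r*(r + 4)/(r^2 - 6*r + 5)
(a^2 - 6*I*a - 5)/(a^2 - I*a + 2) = (a^2 - 6*I*a - 5)/(a^2 - I*a + 2)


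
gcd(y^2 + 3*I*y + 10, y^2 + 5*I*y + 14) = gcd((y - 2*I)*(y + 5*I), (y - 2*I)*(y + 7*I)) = y - 2*I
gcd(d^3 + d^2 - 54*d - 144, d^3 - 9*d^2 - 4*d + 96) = d^2 - 5*d - 24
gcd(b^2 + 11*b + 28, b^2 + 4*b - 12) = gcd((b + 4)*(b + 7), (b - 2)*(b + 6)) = 1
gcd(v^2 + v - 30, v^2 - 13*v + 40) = v - 5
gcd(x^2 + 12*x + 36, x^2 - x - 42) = x + 6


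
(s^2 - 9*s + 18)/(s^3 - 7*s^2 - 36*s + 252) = (s - 3)/(s^2 - s - 42)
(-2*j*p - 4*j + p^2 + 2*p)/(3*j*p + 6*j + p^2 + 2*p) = (-2*j + p)/(3*j + p)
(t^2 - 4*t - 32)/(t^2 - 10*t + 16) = (t + 4)/(t - 2)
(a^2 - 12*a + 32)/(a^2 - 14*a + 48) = (a - 4)/(a - 6)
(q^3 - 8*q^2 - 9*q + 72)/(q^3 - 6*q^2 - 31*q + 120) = (q + 3)/(q + 5)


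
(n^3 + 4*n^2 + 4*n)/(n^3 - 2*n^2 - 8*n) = (n + 2)/(n - 4)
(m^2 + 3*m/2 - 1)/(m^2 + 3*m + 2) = (m - 1/2)/(m + 1)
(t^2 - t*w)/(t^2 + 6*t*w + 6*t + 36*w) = t*(t - w)/(t^2 + 6*t*w + 6*t + 36*w)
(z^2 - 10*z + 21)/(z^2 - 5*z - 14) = (z - 3)/(z + 2)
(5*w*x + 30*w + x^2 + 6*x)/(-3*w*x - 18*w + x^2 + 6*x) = (5*w + x)/(-3*w + x)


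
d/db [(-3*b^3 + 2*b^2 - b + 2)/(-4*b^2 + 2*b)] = (3*b^4 - 3*b^3 + 4*b - 1)/(b^2*(4*b^2 - 4*b + 1))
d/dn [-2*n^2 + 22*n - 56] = 22 - 4*n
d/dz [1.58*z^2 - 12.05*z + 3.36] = 3.16*z - 12.05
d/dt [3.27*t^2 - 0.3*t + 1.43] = 6.54*t - 0.3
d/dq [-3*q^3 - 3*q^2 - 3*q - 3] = -9*q^2 - 6*q - 3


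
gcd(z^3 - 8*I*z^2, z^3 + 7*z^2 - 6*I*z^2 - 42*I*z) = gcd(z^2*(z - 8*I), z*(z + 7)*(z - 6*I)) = z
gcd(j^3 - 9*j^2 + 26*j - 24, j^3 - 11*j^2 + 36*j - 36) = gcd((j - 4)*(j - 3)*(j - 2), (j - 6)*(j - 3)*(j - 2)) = j^2 - 5*j + 6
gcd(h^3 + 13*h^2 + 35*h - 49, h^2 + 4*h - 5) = h - 1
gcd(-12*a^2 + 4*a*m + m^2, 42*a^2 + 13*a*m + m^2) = 6*a + m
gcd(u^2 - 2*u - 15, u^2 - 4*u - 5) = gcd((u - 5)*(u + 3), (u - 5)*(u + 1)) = u - 5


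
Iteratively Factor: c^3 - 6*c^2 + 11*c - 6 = (c - 1)*(c^2 - 5*c + 6) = (c - 3)*(c - 1)*(c - 2)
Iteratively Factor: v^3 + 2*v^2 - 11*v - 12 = (v + 4)*(v^2 - 2*v - 3) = (v - 3)*(v + 4)*(v + 1)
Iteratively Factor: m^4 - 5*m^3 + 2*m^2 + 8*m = (m + 1)*(m^3 - 6*m^2 + 8*m) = (m - 2)*(m + 1)*(m^2 - 4*m) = m*(m - 2)*(m + 1)*(m - 4)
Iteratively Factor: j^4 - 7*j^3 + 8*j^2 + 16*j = (j)*(j^3 - 7*j^2 + 8*j + 16) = j*(j - 4)*(j^2 - 3*j - 4) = j*(j - 4)*(j + 1)*(j - 4)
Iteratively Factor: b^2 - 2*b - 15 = (b - 5)*(b + 3)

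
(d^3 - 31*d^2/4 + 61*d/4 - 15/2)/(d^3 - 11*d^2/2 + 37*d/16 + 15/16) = 4*(d - 2)/(4*d + 1)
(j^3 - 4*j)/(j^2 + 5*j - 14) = j*(j + 2)/(j + 7)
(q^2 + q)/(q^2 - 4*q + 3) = q*(q + 1)/(q^2 - 4*q + 3)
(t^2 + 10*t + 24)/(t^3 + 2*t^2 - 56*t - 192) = 1/(t - 8)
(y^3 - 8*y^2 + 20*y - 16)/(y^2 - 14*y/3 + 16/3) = 3*(y^2 - 6*y + 8)/(3*y - 8)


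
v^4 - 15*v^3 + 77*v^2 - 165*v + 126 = (v - 7)*(v - 3)^2*(v - 2)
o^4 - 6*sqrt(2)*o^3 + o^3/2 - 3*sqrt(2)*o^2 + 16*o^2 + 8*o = o*(o + 1/2)*(o - 4*sqrt(2))*(o - 2*sqrt(2))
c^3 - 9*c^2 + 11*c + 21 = (c - 7)*(c - 3)*(c + 1)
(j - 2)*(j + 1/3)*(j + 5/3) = j^3 - 31*j/9 - 10/9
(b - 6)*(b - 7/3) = b^2 - 25*b/3 + 14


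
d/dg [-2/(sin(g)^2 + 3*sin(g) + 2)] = 2*(2*sin(g) + 3)*cos(g)/(sin(g)^2 + 3*sin(g) + 2)^2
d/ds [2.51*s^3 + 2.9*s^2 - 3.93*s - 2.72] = 7.53*s^2 + 5.8*s - 3.93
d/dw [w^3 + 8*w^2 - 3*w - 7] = 3*w^2 + 16*w - 3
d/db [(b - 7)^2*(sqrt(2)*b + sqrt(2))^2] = 8*(b - 7)*(b - 3)*(b + 1)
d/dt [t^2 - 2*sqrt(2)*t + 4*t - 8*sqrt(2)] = 2*t - 2*sqrt(2) + 4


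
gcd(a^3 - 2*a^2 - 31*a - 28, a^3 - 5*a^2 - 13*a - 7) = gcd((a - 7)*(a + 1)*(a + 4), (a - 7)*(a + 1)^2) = a^2 - 6*a - 7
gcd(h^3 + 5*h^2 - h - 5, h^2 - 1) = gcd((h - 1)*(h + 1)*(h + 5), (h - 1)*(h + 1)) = h^2 - 1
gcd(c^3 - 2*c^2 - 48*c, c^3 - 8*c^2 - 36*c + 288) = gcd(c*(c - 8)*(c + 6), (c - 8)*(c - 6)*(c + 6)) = c^2 - 2*c - 48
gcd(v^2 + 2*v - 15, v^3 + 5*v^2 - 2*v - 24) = 1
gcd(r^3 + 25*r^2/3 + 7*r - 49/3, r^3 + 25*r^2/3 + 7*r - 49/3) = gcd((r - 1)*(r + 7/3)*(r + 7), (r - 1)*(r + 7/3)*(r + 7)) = r^3 + 25*r^2/3 + 7*r - 49/3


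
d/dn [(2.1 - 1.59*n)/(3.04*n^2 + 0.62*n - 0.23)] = (4.8336*n^2 - 12.768*n - 0.9363)/(9.2416*n^4 + 3.7696*n^3 - 1.014*n^2 - 0.2852*n + 0.0529)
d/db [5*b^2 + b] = 10*b + 1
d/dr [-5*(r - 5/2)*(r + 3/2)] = 5 - 10*r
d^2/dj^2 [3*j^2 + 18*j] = 6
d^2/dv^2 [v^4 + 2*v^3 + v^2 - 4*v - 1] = 12*v^2 + 12*v + 2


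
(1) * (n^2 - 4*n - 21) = n^2 - 4*n - 21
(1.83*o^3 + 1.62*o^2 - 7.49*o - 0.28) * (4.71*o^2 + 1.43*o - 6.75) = 8.6193*o^5 + 10.2471*o^4 - 45.3138*o^3 - 22.9645*o^2 + 50.1571*o + 1.89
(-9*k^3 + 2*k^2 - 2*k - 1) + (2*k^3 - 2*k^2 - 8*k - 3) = -7*k^3 - 10*k - 4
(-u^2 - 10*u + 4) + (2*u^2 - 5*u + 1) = u^2 - 15*u + 5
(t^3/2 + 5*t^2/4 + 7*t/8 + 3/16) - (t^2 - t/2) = t^3/2 + t^2/4 + 11*t/8 + 3/16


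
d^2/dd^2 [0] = 0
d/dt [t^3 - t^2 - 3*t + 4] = 3*t^2 - 2*t - 3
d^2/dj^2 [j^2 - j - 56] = 2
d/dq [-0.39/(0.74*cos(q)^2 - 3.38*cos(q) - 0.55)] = (1.3182 - 0.5772*cos(q))*sin(q)/(-0.74*cos(q)^2 + 3.38*cos(q) + 0.55)^2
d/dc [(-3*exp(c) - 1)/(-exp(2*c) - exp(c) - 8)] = (-(2*exp(c) + 1)*(3*exp(c) + 1) + 3*exp(2*c) + 3*exp(c) + 24)*exp(c)/(exp(2*c) + exp(c) + 8)^2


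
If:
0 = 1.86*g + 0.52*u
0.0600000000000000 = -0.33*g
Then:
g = -0.18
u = 0.65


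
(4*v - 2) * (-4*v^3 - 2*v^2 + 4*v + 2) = -16*v^4 + 20*v^2 - 4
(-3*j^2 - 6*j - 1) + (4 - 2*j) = -3*j^2 - 8*j + 3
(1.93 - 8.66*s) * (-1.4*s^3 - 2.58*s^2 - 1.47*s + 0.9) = 12.124*s^4 + 19.6408*s^3 + 7.7508*s^2 - 10.6311*s + 1.737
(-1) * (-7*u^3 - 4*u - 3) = 7*u^3 + 4*u + 3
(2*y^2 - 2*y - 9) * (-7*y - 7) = -14*y^3 + 77*y + 63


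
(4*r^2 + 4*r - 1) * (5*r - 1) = 20*r^3 + 16*r^2 - 9*r + 1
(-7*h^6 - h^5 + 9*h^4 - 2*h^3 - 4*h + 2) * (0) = 0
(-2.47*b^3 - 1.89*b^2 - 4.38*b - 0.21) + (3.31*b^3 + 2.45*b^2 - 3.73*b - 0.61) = 0.84*b^3 + 0.56*b^2 - 8.11*b - 0.82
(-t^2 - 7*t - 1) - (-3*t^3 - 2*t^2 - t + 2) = 3*t^3 + t^2 - 6*t - 3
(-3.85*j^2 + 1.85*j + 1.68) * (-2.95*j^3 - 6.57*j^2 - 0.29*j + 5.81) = 11.3575*j^5 + 19.837*j^4 - 15.994*j^3 - 33.9426*j^2 + 10.2613*j + 9.7608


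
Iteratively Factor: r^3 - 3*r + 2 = (r - 1)*(r^2 + r - 2) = (r - 1)*(r + 2)*(r - 1)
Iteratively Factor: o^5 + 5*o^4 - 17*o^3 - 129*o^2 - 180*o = (o + 4)*(o^4 + o^3 - 21*o^2 - 45*o) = (o + 3)*(o + 4)*(o^3 - 2*o^2 - 15*o) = (o - 5)*(o + 3)*(o + 4)*(o^2 + 3*o) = (o - 5)*(o + 3)^2*(o + 4)*(o)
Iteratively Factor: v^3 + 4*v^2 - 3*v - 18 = (v + 3)*(v^2 + v - 6) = (v - 2)*(v + 3)*(v + 3)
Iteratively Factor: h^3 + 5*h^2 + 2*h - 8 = (h + 2)*(h^2 + 3*h - 4) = (h - 1)*(h + 2)*(h + 4)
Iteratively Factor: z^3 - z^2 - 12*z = (z - 4)*(z^2 + 3*z) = (z - 4)*(z + 3)*(z)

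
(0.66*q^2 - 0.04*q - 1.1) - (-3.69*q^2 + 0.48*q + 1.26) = 4.35*q^2 - 0.52*q - 2.36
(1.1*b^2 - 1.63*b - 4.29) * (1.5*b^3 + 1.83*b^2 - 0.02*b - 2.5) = 1.65*b^5 - 0.431999999999999*b^4 - 9.4399*b^3 - 10.5681*b^2 + 4.1608*b + 10.725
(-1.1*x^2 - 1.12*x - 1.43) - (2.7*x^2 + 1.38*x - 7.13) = -3.8*x^2 - 2.5*x + 5.7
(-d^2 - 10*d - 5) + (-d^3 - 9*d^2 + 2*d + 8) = -d^3 - 10*d^2 - 8*d + 3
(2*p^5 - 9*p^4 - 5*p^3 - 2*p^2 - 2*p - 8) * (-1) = -2*p^5 + 9*p^4 + 5*p^3 + 2*p^2 + 2*p + 8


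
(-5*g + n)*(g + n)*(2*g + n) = -10*g^3 - 13*g^2*n - 2*g*n^2 + n^3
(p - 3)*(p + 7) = p^2 + 4*p - 21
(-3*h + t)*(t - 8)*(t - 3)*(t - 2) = -3*h*t^3 + 39*h*t^2 - 138*h*t + 144*h + t^4 - 13*t^3 + 46*t^2 - 48*t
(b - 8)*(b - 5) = b^2 - 13*b + 40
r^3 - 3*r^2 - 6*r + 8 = (r - 4)*(r - 1)*(r + 2)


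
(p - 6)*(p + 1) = p^2 - 5*p - 6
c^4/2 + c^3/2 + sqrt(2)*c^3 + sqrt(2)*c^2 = c^2*(c/2 + 1/2)*(c + 2*sqrt(2))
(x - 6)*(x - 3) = x^2 - 9*x + 18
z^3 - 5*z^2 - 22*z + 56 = (z - 7)*(z - 2)*(z + 4)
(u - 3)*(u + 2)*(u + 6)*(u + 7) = u^4 + 12*u^3 + 23*u^2 - 120*u - 252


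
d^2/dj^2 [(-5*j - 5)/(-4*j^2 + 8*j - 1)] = 40*((1 - 3*j)*(4*j^2 - 8*j + 1) + 16*(j - 1)^2*(j + 1))/(4*j^2 - 8*j + 1)^3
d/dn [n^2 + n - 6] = 2*n + 1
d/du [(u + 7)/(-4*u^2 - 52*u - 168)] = 1/(4*(u^2 + 12*u + 36))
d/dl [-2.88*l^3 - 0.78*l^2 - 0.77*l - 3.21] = -8.64*l^2 - 1.56*l - 0.77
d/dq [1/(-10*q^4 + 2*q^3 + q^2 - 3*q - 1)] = (40*q^3 - 6*q^2 - 2*q + 3)/(10*q^4 - 2*q^3 - q^2 + 3*q + 1)^2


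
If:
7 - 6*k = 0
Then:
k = 7/6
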